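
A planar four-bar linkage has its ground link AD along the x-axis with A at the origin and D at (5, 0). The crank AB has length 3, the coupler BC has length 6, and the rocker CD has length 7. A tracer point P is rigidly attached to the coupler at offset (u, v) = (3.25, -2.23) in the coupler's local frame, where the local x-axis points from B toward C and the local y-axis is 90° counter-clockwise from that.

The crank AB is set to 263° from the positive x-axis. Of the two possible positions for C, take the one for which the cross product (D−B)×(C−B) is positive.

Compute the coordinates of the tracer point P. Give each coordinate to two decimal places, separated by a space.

A=(0,0), D=(5.00,0)
B = A + 3.00·(cos263°, sin263°) = (-0.3656, -2.9776)
|BD| = 6.1365
circle(B,6.00) ∩ circle(D,7.00): a=2.0090, h=5.6537
  candidates: C₊=(-1.3524,2.9407) cross=34.693; C₋=(4.1344,-6.9463) cross=-34.693
  mode + wants cross > 0 → take C=(-1.3524,2.9407) (cross=34.693)
ex = (C−B)/|BC| = (-0.1645,0.9864); ey = (-0.9864,-0.1645)
P = B + 3.25·ex + -2.23·ey = (1.2995,0.5949)

1.30 0.59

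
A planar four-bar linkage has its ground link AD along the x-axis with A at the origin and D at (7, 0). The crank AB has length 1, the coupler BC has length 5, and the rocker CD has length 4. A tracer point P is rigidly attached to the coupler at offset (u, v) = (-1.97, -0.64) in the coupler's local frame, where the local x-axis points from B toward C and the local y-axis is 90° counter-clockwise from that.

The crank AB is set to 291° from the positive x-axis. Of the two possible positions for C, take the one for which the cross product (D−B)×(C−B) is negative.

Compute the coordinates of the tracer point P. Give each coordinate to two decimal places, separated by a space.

A=(0,0), D=(7.00,0)
B = A + 1.00·(cos291°, sin291°) = (0.3584, -0.9336)
|BD| = 6.7069
circle(B,5.00) ∩ circle(D,4.00): a=4.0244, h=2.9672
  candidates: C₊=(3.9306,2.5649) cross=19.901; C₋=(4.7566,-3.3117) cross=-19.901
  mode - wants cross < 0 → take C=(4.7566,-3.3117) (cross=-19.901)
ex = (C−B)/|BC| = (0.8797,-0.4756); ey = (0.4756,0.8797)
P = B + -1.97·ex + -0.64·ey = (-1.6789,-0.5596)

-1.68 -0.56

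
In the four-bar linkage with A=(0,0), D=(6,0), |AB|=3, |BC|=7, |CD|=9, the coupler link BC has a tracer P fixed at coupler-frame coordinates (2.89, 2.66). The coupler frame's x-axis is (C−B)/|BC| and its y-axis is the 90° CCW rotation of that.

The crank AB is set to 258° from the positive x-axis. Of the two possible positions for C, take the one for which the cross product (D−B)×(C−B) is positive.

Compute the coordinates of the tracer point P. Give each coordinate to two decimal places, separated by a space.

A=(0,0), D=(6.00,0)
B = A + 3.00·(cos258°, sin258°) = (-0.6237, -2.9344)
|BD| = 7.2446
circle(B,7.00) ∩ circle(D,9.00): a=1.4138, h=6.8557
  candidates: C₊=(-2.1080,3.9064) cross=49.667; C₋=(3.4458,-8.6300) cross=-49.667
  mode + wants cross > 0 → take C=(-2.1080,3.9064) (cross=49.667)
ex = (C−B)/|BC| = (-0.2120,0.9773); ey = (-0.9773,-0.2120)
P = B + 2.89·ex + 2.66·ey = (-3.8361,-0.6742)

-3.84 -0.67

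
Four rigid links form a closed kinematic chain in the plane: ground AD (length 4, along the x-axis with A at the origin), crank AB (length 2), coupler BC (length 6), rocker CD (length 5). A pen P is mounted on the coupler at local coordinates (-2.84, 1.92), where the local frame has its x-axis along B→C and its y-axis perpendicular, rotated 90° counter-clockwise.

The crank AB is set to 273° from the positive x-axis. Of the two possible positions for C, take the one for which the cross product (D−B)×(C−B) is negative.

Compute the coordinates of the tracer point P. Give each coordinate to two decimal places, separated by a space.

-1.51 1.03

A=(0,0), D=(4.00,0)
B = A + 2.00·(cos273°, sin273°) = (0.1047, -1.9973)
|BD| = 4.3775
circle(B,6.00) ∩ circle(D,5.00): a=3.4452, h=4.9123
  candidates: C₊=(0.9291,3.9458) cross=21.504; C₋=(5.4116,-4.7966) cross=-21.504
  mode - wants cross < 0 → take C=(5.4116,-4.7966) (cross=-21.504)
ex = (C−B)/|BC| = (0.8845,-0.4666); ey = (0.4666,0.8845)
P = B + -2.84·ex + 1.92·ey = (-1.5115,1.0260)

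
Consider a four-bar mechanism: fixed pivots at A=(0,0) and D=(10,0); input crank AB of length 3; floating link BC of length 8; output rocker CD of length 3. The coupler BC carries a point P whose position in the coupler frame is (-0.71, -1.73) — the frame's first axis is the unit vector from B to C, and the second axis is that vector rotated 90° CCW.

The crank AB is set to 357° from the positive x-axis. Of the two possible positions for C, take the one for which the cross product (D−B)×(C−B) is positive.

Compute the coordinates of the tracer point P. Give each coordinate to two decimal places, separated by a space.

A=(0,0), D=(10.00,0)
B = A + 3.00·(cos357°, sin357°) = (2.9959, -0.1570)
|BD| = 7.0059
circle(B,8.00) ∩ circle(D,3.00): a=7.4282, h=2.9701
  candidates: C₊=(10.3557,2.9788) cross=20.808; C₋=(10.4888,-2.9599) cross=-20.808
  mode + wants cross > 0 → take C=(10.3557,2.9788) (cross=20.808)
ex = (C−B)/|BC| = (0.9200,0.3920); ey = (-0.3920,0.9200)
P = B + -0.71·ex + -1.73·ey = (3.0208,-2.0269)

3.02 -2.03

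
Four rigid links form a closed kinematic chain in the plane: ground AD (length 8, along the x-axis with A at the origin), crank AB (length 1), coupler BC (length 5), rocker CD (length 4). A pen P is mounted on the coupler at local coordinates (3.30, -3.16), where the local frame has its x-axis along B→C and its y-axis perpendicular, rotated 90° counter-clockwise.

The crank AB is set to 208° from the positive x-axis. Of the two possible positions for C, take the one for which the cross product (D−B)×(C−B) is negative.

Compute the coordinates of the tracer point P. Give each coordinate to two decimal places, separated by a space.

2.14 -3.89

A=(0,0), D=(8.00,0)
B = A + 1.00·(cos208°, sin208°) = (-0.8829, -0.4695)
|BD| = 8.8953
circle(B,5.00) ∩ circle(D,4.00): a=4.9536, h=0.6799
  candidates: C₊=(4.0278,0.4709) cross=6.048; C₋=(4.0996,-0.8870) cross=-6.048
  mode - wants cross < 0 → take C=(4.0996,-0.8870) (cross=-6.048)
ex = (C−B)/|BC| = (0.9965,-0.0835); ey = (0.0835,0.9965)
P = B + 3.30·ex + -3.16·ey = (2.1416,-3.8940)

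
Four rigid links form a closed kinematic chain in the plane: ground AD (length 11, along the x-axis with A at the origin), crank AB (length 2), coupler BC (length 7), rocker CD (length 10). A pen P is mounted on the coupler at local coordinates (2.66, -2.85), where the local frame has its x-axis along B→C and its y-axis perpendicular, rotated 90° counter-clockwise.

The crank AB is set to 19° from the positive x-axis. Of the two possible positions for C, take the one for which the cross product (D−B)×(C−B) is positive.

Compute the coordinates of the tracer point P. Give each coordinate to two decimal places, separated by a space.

A=(0,0), D=(11.00,0)
B = A + 2.00·(cos19°, sin19°) = (1.8910, 0.6511)
|BD| = 9.1322
circle(B,7.00) ∩ circle(D,10.00): a=1.7738, h=6.7715
  candidates: C₊=(4.1431,7.2790) cross=61.839; C₋=(3.1775,-6.2296) cross=-61.839
  mode + wants cross > 0 → take C=(4.1431,7.2790) (cross=61.839)
ex = (C−B)/|BC| = (0.3217,0.9468); ey = (-0.9468,0.3217)
P = B + 2.66·ex + -2.85·ey = (5.4453,2.2528)

5.45 2.25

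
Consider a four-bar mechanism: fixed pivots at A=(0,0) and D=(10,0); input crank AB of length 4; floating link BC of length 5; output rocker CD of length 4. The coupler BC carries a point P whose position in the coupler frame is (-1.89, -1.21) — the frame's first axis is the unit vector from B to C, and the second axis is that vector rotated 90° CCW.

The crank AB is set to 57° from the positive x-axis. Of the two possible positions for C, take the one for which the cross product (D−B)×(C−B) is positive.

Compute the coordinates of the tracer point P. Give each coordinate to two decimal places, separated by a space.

A=(0,0), D=(10.00,0)
B = A + 4.00·(cos57°, sin57°) = (2.1786, 3.3547)
|BD| = 8.5105
circle(B,5.00) ∩ circle(D,4.00): a=4.7840, h=1.4537
  candidates: C₊=(7.1482,2.8049) cross=12.372; C₋=(6.0022,0.1329) cross=-12.372
  mode + wants cross > 0 → take C=(7.1482,2.8049) (cross=12.372)
ex = (C−B)/|BC| = (0.9939,-0.1100); ey = (0.1100,0.9939)
P = B + -1.89·ex + -1.21·ey = (0.1670,2.3598)

0.17 2.36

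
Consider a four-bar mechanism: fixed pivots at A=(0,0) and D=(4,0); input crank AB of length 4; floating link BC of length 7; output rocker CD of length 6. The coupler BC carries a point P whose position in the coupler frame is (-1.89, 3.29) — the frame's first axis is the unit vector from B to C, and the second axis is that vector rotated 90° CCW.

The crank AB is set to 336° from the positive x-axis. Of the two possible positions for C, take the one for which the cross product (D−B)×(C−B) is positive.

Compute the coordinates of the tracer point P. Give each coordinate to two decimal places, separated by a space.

2.07 -5.07

A=(0,0), D=(4.00,0)
B = A + 4.00·(cos336°, sin336°) = (3.6542, -1.6269)
|BD| = 1.6633
circle(B,7.00) ∩ circle(D,6.00): a=4.7396, h=5.1514
  candidates: C₊=(-0.3992,4.0801) cross=8.568; C₋=(9.6784,1.9380) cross=-8.568
  mode + wants cross > 0 → take C=(-0.3992,4.0801) (cross=8.568)
ex = (C−B)/|BC| = (-0.5791,0.8153); ey = (-0.8153,-0.5791)
P = B + -1.89·ex + 3.29·ey = (2.0663,-5.0729)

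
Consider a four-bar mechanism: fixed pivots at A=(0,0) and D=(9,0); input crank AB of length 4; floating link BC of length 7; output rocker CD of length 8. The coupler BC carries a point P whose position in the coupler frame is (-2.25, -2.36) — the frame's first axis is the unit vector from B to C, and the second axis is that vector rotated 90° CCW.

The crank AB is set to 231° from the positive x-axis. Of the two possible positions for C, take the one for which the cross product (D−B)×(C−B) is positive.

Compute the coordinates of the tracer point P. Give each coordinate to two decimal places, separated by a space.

-1.85 -6.30

A=(0,0), D=(9.00,0)
B = A + 4.00·(cos231°, sin231°) = (-2.5173, -3.1086)
|BD| = 11.9294
circle(B,7.00) ∩ circle(D,8.00): a=5.3360, h=4.5307
  candidates: C₊=(1.4538,2.6560) cross=54.048; C₋=(3.8150,-6.0923) cross=-54.048
  mode + wants cross > 0 → take C=(1.4538,2.6560) (cross=54.048)
ex = (C−B)/|BC| = (0.5673,0.8235); ey = (-0.8235,0.5673)
P = B + -2.25·ex + -2.36·ey = (-1.8502,-6.3003)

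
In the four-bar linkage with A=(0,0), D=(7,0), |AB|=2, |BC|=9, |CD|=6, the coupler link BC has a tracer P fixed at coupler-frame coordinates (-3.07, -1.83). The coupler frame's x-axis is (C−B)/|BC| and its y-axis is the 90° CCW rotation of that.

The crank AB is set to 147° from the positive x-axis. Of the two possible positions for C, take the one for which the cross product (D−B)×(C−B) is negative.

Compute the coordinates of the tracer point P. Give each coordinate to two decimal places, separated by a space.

A=(0,0), D=(7.00,0)
B = A + 2.00·(cos147°, sin147°) = (-1.6773, 1.0893)
|BD| = 8.7454
circle(B,9.00) ∩ circle(D,6.00): a=6.9455, h=5.7236
  candidates: C₊=(5.9270,5.9033) cross=50.056; C₋=(4.5012,-5.4549) cross=-50.056
  mode - wants cross < 0 → take C=(4.5012,-5.4549) (cross=-50.056)
ex = (C−B)/|BC| = (0.6865,-0.7271); ey = (0.7271,0.6865)
P = B + -3.07·ex + -1.83·ey = (-5.1155,2.0653)

-5.12 2.07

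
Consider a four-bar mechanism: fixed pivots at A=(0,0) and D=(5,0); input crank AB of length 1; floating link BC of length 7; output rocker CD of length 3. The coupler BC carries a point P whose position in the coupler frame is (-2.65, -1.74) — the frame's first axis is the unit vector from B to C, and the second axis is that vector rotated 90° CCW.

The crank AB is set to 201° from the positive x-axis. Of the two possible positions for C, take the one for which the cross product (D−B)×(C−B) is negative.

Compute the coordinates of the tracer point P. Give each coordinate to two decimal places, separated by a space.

-4.04 -1.00

A=(0,0), D=(5.00,0)
B = A + 1.00·(cos201°, sin201°) = (-0.9336, -0.3584)
|BD| = 5.9444
circle(B,7.00) ∩ circle(D,3.00): a=6.3367, h=2.9742
  candidates: C₊=(5.2123,2.9925) cross=17.680; C₋=(5.5709,-2.9452) cross=-17.680
  mode - wants cross < 0 → take C=(5.5709,-2.9452) (cross=-17.680)
ex = (C−B)/|BC| = (0.9292,-0.3695); ey = (0.3695,0.9292)
P = B + -2.65·ex + -1.74·ey = (-4.0390,-0.9959)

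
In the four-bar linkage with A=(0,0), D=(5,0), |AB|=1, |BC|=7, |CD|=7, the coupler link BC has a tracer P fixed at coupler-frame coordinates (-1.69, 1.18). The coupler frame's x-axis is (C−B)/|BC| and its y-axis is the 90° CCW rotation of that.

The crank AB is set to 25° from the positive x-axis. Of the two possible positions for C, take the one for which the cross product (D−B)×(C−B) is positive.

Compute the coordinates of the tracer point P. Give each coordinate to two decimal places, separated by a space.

-0.84 -0.67

A=(0,0), D=(5.00,0)
B = A + 1.00·(cos25°, sin25°) = (0.9063, 0.4226)
|BD| = 4.1154
circle(B,7.00) ∩ circle(D,7.00): a=2.0577, h=6.6907
  candidates: C₊=(3.6402,6.8667) cross=27.535; C₋=(2.2661,-6.4440) cross=-27.535
  mode + wants cross > 0 → take C=(3.6402,6.8667) (cross=27.535)
ex = (C−B)/|BC| = (0.3906,0.9206); ey = (-0.9206,0.3906)
P = B + -1.69·ex + 1.18·ey = (-0.8400,-0.6723)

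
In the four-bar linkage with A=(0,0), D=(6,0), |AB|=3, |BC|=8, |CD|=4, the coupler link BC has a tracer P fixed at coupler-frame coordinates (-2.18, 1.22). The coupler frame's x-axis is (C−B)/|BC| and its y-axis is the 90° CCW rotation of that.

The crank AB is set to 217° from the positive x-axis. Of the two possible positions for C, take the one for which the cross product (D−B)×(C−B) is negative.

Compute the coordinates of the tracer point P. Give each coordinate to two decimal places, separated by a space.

A=(0,0), D=(6.00,0)
B = A + 3.00·(cos217°, sin217°) = (-2.3959, -1.8054)
|BD| = 8.5878
circle(B,8.00) ∩ circle(D,4.00): a=7.0886, h=3.7084
  candidates: C₊=(3.7546,3.3103) cross=31.847; C₋=(5.3139,-3.9407) cross=-31.847
  mode - wants cross < 0 → take C=(5.3139,-3.9407) (cross=-31.847)
ex = (C−B)/|BC| = (0.9637,-0.2669); ey = (0.2669,0.9637)
P = B + -2.18·ex + 1.22·ey = (-4.1712,-0.0478)

-4.17 -0.05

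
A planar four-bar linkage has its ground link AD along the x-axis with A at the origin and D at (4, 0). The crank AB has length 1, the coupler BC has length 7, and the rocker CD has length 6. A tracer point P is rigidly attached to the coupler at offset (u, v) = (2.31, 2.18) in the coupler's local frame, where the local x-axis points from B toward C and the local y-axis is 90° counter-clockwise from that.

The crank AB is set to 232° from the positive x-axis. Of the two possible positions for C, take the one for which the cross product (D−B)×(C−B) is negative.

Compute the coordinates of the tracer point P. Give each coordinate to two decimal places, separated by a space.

A=(0,0), D=(4.00,0)
B = A + 1.00·(cos232°, sin232°) = (-0.6157, -0.7880)
|BD| = 4.6824
circle(B,7.00) ∩ circle(D,6.00): a=3.7294, h=5.9238
  candidates: C₊=(2.0636,5.6789) cross=27.738; C₋=(4.0575,-5.9997) cross=-27.738
  mode - wants cross < 0 → take C=(4.0575,-5.9997) (cross=-27.738)
ex = (C−B)/|BC| = (0.6676,-0.7445); ey = (0.7445,0.6676)
P = B + 2.31·ex + 2.18·ey = (2.5495,-1.0525)

2.55 -1.05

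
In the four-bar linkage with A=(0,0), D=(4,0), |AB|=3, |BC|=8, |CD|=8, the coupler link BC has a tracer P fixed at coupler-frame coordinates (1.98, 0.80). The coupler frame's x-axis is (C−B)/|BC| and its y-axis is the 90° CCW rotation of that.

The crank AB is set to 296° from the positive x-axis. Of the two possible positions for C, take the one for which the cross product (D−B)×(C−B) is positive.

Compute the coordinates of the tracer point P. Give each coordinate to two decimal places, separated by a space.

A=(0,0), D=(4.00,0)
B = A + 3.00·(cos296°, sin296°) = (1.3151, -2.6964)
|BD| = 3.8051
circle(B,8.00) ∩ circle(D,8.00): a=1.9026, h=7.7705
  candidates: C₊=(-2.8487,4.1346) cross=29.568; C₋=(8.1638,-6.8310) cross=-29.568
  mode + wants cross > 0 → take C=(-2.8487,4.1346) (cross=29.568)
ex = (C−B)/|BC| = (-0.5205,0.8539); ey = (-0.8539,-0.5205)
P = B + 1.98·ex + 0.80·ey = (-0.3985,-1.4221)

-0.40 -1.42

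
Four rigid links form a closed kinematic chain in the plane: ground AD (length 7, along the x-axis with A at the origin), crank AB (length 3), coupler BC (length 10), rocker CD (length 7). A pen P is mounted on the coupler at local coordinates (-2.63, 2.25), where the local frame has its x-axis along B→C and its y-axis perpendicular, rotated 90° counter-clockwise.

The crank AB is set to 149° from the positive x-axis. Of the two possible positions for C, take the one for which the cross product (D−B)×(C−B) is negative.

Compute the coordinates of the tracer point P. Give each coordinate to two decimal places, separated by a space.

A=(0,0), D=(7.00,0)
B = A + 3.00·(cos149°, sin149°) = (-2.5715, 1.5451)
|BD| = 9.6954
circle(B,10.00) ∩ circle(D,7.00): a=7.4778, h=6.6394
  candidates: C₊=(5.8688,6.9080) cross=64.372; C₋=(3.7526,-6.2012) cross=-64.372
  mode - wants cross < 0 → take C=(3.7526,-6.2012) (cross=-64.372)
ex = (C−B)/|BC| = (0.6324,-0.7746); ey = (0.7746,0.6324)
P = B + -2.63·ex + 2.25·ey = (-2.4918,5.0053)

-2.49 5.01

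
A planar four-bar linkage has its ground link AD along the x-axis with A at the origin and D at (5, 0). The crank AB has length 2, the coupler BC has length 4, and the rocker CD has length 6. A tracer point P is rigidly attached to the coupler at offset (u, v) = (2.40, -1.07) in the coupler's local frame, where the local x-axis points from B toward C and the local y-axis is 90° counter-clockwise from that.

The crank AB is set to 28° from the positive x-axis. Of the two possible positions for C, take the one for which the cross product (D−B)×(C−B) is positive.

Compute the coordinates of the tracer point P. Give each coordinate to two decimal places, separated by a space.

2.73 3.38

A=(0,0), D=(5.00,0)
B = A + 2.00·(cos28°, sin28°) = (1.7659, 0.9389)
|BD| = 3.3676
circle(B,4.00) ∩ circle(D,6.00): a=-1.2856, h=3.7878
  candidates: C₊=(1.5873,4.9350) cross=12.756; C₋=(-0.5248,-2.3402) cross=-12.756
  mode + wants cross > 0 → take C=(1.5873,4.9350) (cross=12.756)
ex = (C−B)/|BC| = (-0.0446,0.9990); ey = (-0.9990,-0.0446)
P = B + 2.40·ex + -1.07·ey = (2.7277,3.3843)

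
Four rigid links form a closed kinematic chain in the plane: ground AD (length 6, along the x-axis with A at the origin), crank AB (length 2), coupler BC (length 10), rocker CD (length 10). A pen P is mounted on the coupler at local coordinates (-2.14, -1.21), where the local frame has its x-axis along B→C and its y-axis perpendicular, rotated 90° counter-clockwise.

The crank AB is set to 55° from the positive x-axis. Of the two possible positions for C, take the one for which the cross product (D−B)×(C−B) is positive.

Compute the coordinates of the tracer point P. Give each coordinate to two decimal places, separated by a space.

0.98 -0.81

A=(0,0), D=(6.00,0)
B = A + 2.00·(cos55°, sin55°) = (1.1472, 1.6383)
|BD| = 5.1219
circle(B,10.00) ∩ circle(D,10.00): a=2.5610, h=9.6665
  candidates: C₊=(6.6655,9.9778) cross=49.511; C₋=(0.4816,-8.3395) cross=-49.511
  mode + wants cross > 0 → take C=(6.6655,9.9778) (cross=49.511)
ex = (C−B)/|BC| = (0.5518,0.8340); ey = (-0.8340,0.5518)
P = B + -2.14·ex + -1.21·ey = (0.9753,-0.8141)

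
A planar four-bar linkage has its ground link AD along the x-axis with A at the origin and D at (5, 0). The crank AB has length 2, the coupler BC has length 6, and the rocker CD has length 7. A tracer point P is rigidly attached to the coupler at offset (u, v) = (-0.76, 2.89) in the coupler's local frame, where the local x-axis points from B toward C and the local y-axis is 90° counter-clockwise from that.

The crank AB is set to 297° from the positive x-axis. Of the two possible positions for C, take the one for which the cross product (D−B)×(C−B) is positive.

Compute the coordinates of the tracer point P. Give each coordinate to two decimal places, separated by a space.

-1.66 -3.31

A=(0,0), D=(5.00,0)
B = A + 2.00·(cos297°, sin297°) = (0.9080, -1.7820)
|BD| = 4.4632
circle(B,6.00) ∩ circle(D,7.00): a=0.7752, h=5.9497
  candidates: C₊=(-0.7568,3.9824) cross=26.555; C₋=(3.9943,-6.9274) cross=-26.555
  mode + wants cross > 0 → take C=(-0.7568,3.9824) (cross=26.555)
ex = (C−B)/|BC| = (-0.2775,0.9607); ey = (-0.9607,-0.2775)
P = B + -0.76·ex + 2.89·ey = (-1.6577,-3.3140)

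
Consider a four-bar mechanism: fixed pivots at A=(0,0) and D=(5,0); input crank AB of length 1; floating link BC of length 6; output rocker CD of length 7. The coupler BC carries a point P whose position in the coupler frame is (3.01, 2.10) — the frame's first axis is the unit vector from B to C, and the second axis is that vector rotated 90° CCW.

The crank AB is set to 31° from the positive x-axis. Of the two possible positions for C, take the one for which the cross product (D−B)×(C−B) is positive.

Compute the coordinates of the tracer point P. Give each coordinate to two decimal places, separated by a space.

-0.56 3.90

A=(0,0), D=(5.00,0)
B = A + 1.00·(cos31°, sin31°) = (0.8572, 0.5150)
|BD| = 4.1747
circle(B,6.00) ∩ circle(D,7.00): a=0.5304, h=5.9765
  candidates: C₊=(2.1208,6.3805) cross=24.950; C₋=(0.6462,-5.4813) cross=-24.950
  mode + wants cross > 0 → take C=(2.1208,6.3805) (cross=24.950)
ex = (C−B)/|BC| = (0.2106,0.9776); ey = (-0.9776,0.2106)
P = B + 3.01·ex + 2.10·ey = (-0.5618,3.8998)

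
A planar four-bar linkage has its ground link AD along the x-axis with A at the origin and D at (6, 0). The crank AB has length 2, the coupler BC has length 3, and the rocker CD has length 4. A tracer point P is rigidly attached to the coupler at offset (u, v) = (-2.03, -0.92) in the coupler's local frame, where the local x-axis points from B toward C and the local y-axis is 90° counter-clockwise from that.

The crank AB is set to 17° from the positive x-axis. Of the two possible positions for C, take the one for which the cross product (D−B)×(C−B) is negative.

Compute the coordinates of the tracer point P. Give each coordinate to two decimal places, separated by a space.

0.47 2.29

A=(0,0), D=(6.00,0)
B = A + 2.00·(cos17°, sin17°) = (1.9126, 0.5847)
|BD| = 4.1290
circle(B,3.00) ∩ circle(D,4.00): a=1.2168, h=2.7421
  candidates: C₊=(3.5055,3.1269) cross=11.322; C₋=(2.7288,-2.3021) cross=-11.322
  mode - wants cross < 0 → take C=(2.7288,-2.3021) (cross=-11.322)
ex = (C−B)/|BC| = (0.2721,-0.9623); ey = (0.9623,0.2721)
P = B + -2.03·ex + -0.92·ey = (0.4750,2.2878)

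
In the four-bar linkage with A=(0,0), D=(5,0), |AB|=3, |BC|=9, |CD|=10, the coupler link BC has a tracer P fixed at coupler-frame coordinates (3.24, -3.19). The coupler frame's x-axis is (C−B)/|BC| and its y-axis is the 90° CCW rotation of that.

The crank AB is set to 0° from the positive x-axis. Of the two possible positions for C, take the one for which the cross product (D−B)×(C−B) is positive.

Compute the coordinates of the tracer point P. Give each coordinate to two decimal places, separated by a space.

A=(0,0), D=(5.00,0)
B = A + 3.00·(cos0°, sin0°) = (3.0000, 0.0000)
|BD| = 2.0000
circle(B,9.00) ∩ circle(D,10.00): a=-3.7500, h=8.1815
  candidates: C₊=(-0.7500,8.1815) cross=16.363; C₋=(-0.7500,-8.1815) cross=-16.363
  mode + wants cross > 0 → take C=(-0.7500,8.1815) (cross=16.363)
ex = (C−B)/|BC| = (-0.4167,0.9091); ey = (-0.9091,-0.4167)
P = B + 3.24·ex + -3.19·ey = (4.5499,4.2745)

4.55 4.27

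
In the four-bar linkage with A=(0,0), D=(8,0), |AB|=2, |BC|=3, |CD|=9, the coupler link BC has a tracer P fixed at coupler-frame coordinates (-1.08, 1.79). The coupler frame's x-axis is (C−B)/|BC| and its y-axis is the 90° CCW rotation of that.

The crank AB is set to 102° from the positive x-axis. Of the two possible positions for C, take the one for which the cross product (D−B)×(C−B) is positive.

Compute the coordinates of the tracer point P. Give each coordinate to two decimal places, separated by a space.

A=(0,0), D=(8.00,0)
B = A + 2.00·(cos102°, sin102°) = (-0.4158, 1.9563)
|BD| = 8.6402
circle(B,3.00) ∩ circle(D,9.00): a=0.1535, h=2.9961
  candidates: C₊=(0.4121,4.8398) cross=25.887; C₋=(-0.9446,-0.9967) cross=-25.887
  mode + wants cross > 0 → take C=(0.4121,4.8398) (cross=25.887)
ex = (C−B)/|BC| = (0.2760,0.9612); ey = (-0.9612,0.2760)
P = B + -1.08·ex + 1.79·ey = (-2.4344,1.4122)

-2.43 1.41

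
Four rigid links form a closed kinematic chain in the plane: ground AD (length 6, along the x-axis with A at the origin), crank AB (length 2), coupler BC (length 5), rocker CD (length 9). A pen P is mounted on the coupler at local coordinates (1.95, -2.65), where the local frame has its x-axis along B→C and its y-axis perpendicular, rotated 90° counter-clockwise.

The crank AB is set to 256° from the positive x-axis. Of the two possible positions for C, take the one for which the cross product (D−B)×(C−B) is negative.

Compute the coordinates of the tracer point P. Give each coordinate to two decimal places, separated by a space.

A=(0,0), D=(6.00,0)
B = A + 2.00·(cos256°, sin256°) = (-0.4838, -1.9406)
|BD| = 6.7680
circle(B,5.00) ∩ circle(D,9.00): a=-0.7531, h=4.9430
  candidates: C₊=(-2.6226,2.5789) cross=33.454; C₋=(0.2120,-6.8919) cross=-33.454
  mode - wants cross < 0 → take C=(0.2120,-6.8919) (cross=-33.454)
ex = (C−B)/|BC| = (0.1392,-0.9903); ey = (0.9903,0.1392)
P = B + 1.95·ex + -2.65·ey = (-2.8367,-4.2404)

-2.84 -4.24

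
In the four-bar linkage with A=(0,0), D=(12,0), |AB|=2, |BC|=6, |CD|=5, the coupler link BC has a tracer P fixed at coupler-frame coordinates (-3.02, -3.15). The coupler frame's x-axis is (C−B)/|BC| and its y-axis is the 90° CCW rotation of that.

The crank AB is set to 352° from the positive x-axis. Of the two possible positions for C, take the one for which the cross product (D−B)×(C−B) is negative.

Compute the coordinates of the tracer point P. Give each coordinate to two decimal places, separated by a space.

A=(0,0), D=(12.00,0)
B = A + 2.00·(cos352°, sin352°) = (1.9805, -0.2783)
|BD| = 10.0233
circle(B,6.00) ∩ circle(D,5.00): a=5.5604, h=2.2544
  candidates: C₊=(7.4762,2.1296) cross=22.596; C₋=(7.6014,-2.3774) cross=-22.596
  mode - wants cross < 0 → take C=(7.6014,-2.3774) (cross=-22.596)
ex = (C−B)/|BC| = (0.9368,-0.3498); ey = (0.3498,0.9368)
P = B + -3.02·ex + -3.15·ey = (-1.9506,-2.1728)

-1.95 -2.17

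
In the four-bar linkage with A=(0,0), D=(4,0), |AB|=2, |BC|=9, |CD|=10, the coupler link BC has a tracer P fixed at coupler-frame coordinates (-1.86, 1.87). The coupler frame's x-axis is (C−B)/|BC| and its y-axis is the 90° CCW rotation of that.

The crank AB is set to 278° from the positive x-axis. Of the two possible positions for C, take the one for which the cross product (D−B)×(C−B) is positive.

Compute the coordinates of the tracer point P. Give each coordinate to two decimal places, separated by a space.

A=(0,0), D=(4.00,0)
B = A + 2.00·(cos278°, sin278°) = (0.2783, -1.9805)
|BD| = 4.2158
circle(B,9.00) ∩ circle(D,10.00): a=-0.1455, h=8.9988
  candidates: C₊=(-4.0776,5.8951) cross=37.938; C₋=(4.3774,-9.9929) cross=-37.938
  mode + wants cross > 0 → take C=(-4.0776,5.8951) (cross=37.938)
ex = (C−B)/|BC| = (-0.4840,0.8751); ey = (-0.8751,-0.4840)
P = B + -1.86·ex + 1.87·ey = (-0.4578,-4.5132)

-0.46 -4.51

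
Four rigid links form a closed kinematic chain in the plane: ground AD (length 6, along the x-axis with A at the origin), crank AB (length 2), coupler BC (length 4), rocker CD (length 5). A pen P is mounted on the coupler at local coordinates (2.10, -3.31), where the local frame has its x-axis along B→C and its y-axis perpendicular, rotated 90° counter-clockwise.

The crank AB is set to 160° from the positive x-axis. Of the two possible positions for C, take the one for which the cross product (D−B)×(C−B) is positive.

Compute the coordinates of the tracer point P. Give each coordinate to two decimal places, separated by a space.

A=(0,0), D=(6.00,0)
B = A + 2.00·(cos160°, sin160°) = (-1.8794, 0.6840)
|BD| = 7.9090
circle(B,4.00) ∩ circle(D,5.00): a=3.3855, h=2.1303
  candidates: C₊=(1.6777,2.5135) cross=16.848; C₋=(1.3092,-1.7311) cross=-16.848
  mode + wants cross > 0 → take C=(1.6777,2.5135) (cross=16.848)
ex = (C−B)/|BC| = (0.8893,0.4574); ey = (-0.4574,0.8893)
P = B + 2.10·ex + -3.31·ey = (1.5020,-1.2990)

1.50 -1.30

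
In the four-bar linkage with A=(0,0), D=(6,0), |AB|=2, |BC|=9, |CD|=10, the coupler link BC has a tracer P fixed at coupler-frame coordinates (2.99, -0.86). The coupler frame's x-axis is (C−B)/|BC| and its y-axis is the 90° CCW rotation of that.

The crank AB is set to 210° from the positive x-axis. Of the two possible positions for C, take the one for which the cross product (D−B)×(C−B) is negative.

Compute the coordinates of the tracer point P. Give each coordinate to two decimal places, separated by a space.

-1.26 -4.08

A=(0,0), D=(6.00,0)
B = A + 2.00·(cos210°, sin210°) = (-1.7321, -1.0000)
|BD| = 7.7964
circle(B,9.00) ∩ circle(D,10.00): a=2.6797, h=8.5918
  candidates: C₊=(-0.1765,7.8645) cross=66.986; C₋=(2.0276,-9.1771) cross=-66.986
  mode - wants cross < 0 → take C=(2.0276,-9.1771) (cross=-66.986)
ex = (C−B)/|BC| = (0.4177,-0.9086); ey = (0.9086,0.4177)
P = B + 2.99·ex + -0.86·ey = (-1.2644,-4.0759)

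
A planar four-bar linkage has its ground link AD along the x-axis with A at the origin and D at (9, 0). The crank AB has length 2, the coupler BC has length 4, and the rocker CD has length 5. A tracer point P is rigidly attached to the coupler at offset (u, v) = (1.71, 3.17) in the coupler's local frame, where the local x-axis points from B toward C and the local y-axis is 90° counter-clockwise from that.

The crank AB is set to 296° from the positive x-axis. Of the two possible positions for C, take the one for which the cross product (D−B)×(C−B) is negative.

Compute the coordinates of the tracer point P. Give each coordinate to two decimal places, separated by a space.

3.24 0.92

A=(0,0), D=(9.00,0)
B = A + 2.00·(cos296°, sin296°) = (0.8767, -1.7976)
|BD| = 8.3198
circle(B,4.00) ∩ circle(D,5.00): a=3.6190, h=1.7038
  candidates: C₊=(4.0421,0.6479) cross=14.175; C₋=(4.7784,-2.6792) cross=-14.175
  mode - wants cross < 0 → take C=(4.7784,-2.6792) (cross=-14.175)
ex = (C−B)/|BC| = (0.9754,-0.2204); ey = (0.2204,0.9754)
P = B + 1.71·ex + 3.17·ey = (3.2433,0.9176)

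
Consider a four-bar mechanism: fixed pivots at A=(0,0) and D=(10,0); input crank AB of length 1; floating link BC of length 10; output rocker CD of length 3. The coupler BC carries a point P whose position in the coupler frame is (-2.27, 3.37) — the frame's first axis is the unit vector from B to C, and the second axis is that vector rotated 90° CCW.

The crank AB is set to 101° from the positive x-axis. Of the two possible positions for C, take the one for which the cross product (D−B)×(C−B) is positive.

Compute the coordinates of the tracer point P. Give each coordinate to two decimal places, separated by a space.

-3.09 3.83

A=(0,0), D=(10.00,0)
B = A + 1.00·(cos101°, sin101°) = (-0.1908, 0.9816)
|BD| = 10.2380
circle(B,10.00) ∩ circle(D,3.00): a=9.5632, h=2.9231
  candidates: C₊=(9.6086,2.9744) cross=29.927; C₋=(9.0481,-2.8450) cross=-29.927
  mode + wants cross > 0 → take C=(9.6086,2.9744) (cross=29.927)
ex = (C−B)/|BC| = (0.9799,0.1993); ey = (-0.1993,0.9799)
P = B + -2.27·ex + 3.37·ey = (-3.0868,3.8317)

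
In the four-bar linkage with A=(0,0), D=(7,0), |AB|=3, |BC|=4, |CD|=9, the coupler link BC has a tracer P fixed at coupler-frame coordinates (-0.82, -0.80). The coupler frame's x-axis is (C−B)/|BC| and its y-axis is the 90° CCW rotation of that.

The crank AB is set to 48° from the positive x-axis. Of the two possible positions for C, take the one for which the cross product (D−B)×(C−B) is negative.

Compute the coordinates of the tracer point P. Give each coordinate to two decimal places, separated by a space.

2.63 3.19

A=(0,0), D=(7.00,0)
B = A + 3.00·(cos48°, sin48°) = (2.0074, 2.2294)
|BD| = 5.4678
circle(B,4.00) ∩ circle(D,9.00): a=-3.2100, h=2.3866
  candidates: C₊=(0.0494,5.7175) cross=13.049; C₋=(-1.8968,1.3591) cross=-13.049
  mode - wants cross < 0 → take C=(-1.8968,1.3591) (cross=-13.049)
ex = (C−B)/|BC| = (-0.9760,-0.2176); ey = (0.2176,-0.9760)
P = B + -0.82·ex + -0.80·ey = (2.6337,3.1887)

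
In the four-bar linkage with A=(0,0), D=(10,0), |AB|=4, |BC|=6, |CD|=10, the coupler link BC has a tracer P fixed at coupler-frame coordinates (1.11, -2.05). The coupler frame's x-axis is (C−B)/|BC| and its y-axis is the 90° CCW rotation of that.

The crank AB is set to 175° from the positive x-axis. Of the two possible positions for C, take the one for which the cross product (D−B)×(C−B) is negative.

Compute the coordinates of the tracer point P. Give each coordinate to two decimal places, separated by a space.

-4.44 -1.94

A=(0,0), D=(10.00,0)
B = A + 4.00·(cos175°, sin175°) = (-3.9848, 0.3486)
|BD| = 13.9891
circle(B,6.00) ∩ circle(D,10.00): a=4.7071, h=3.7207
  candidates: C₊=(0.8136,3.9508) cross=52.049; C₋=(0.6281,-3.4882) cross=-52.049
  mode - wants cross < 0 → take C=(0.6281,-3.4882) (cross=-52.049)
ex = (C−B)/|BC| = (0.7688,-0.6395); ey = (0.6395,0.7688)
P = B + 1.11·ex + -2.05·ey = (-4.4423,-1.9373)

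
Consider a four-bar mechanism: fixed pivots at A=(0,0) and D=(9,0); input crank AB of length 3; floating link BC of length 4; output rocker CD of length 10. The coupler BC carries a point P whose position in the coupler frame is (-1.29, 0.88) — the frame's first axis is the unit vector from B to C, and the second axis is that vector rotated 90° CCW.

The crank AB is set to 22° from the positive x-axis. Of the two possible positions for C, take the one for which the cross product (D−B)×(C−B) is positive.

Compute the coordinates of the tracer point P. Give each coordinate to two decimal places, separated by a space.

A=(0,0), D=(9.00,0)
B = A + 3.00·(cos22°, sin22°) = (2.7816, 1.1238)
|BD| = 6.3192
circle(B,4.00) ∩ circle(D,10.00): a=-3.4868, h=1.9601
  candidates: C₊=(-0.3011,3.6728) cross=12.386; C₋=(-0.9983,-0.1849) cross=-12.386
  mode + wants cross > 0 → take C=(-0.3011,3.6728) (cross=12.386)
ex = (C−B)/|BC| = (-0.7707,0.6372); ey = (-0.6372,-0.7707)
P = B + -1.29·ex + 0.88·ey = (3.2149,-0.3764)

3.21 -0.38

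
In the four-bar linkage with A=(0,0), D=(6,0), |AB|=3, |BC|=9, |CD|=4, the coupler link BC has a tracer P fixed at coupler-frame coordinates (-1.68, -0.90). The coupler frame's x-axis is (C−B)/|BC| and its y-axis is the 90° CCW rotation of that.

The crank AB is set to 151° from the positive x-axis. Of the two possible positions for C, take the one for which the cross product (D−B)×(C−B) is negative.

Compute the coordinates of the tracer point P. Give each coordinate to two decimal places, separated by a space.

A=(0,0), D=(6.00,0)
B = A + 3.00·(cos151°, sin151°) = (-2.6239, 1.4544)
|BD| = 8.7456
circle(B,9.00) ∩ circle(D,4.00): a=8.0890, h=3.9457
  candidates: C₊=(6.0086,4.0000) cross=34.508; C₋=(4.6963,-3.7816) cross=-34.508
  mode - wants cross < 0 → take C=(4.6963,-3.7816) (cross=-34.508)
ex = (C−B)/|BC| = (0.8133,-0.5818); ey = (0.5818,0.8133)
P = B + -1.68·ex + -0.90·ey = (-4.5139,1.6998)

-4.51 1.70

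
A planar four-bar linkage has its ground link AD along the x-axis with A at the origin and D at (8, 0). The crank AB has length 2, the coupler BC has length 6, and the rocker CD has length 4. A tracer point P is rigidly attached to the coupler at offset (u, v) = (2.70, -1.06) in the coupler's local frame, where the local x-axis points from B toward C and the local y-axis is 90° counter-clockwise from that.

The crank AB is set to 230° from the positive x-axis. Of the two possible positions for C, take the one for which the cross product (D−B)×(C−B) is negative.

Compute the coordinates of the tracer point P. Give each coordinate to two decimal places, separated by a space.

1.27 -2.90

A=(0,0), D=(8.00,0)
B = A + 2.00·(cos230°, sin230°) = (-1.2856, -1.5321)
|BD| = 9.4111
circle(B,6.00) ∩ circle(D,4.00): a=5.7681, h=1.6519
  candidates: C₊=(4.1367,1.0368) cross=15.546; C₋=(4.6745,-2.2229) cross=-15.546
  mode - wants cross < 0 → take C=(4.6745,-2.2229) (cross=-15.546)
ex = (C−B)/|BC| = (0.9934,-0.1151); ey = (0.1151,0.9934)
P = B + 2.70·ex + -1.06·ey = (1.2744,-2.8959)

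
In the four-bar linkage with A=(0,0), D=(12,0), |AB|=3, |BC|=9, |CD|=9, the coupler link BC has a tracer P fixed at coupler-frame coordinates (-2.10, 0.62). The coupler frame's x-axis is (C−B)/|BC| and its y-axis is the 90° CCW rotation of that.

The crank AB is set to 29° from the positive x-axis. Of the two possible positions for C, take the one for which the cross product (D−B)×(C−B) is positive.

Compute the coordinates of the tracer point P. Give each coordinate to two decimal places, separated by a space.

A=(0,0), D=(12.00,0)
B = A + 3.00·(cos29°, sin29°) = (2.6239, 1.4544)
|BD| = 9.4883
circle(B,9.00) ∩ circle(D,9.00): a=4.7441, h=7.6481
  candidates: C₊=(8.4843,8.2849) cross=72.567; C₋=(6.1396,-6.8305) cross=-72.567
  mode + wants cross > 0 → take C=(8.4843,8.2849) (cross=72.567)
ex = (C−B)/|BC| = (0.6512,0.7589); ey = (-0.7589,0.6512)
P = B + -2.10·ex + 0.62·ey = (0.7859,0.2644)

0.79 0.26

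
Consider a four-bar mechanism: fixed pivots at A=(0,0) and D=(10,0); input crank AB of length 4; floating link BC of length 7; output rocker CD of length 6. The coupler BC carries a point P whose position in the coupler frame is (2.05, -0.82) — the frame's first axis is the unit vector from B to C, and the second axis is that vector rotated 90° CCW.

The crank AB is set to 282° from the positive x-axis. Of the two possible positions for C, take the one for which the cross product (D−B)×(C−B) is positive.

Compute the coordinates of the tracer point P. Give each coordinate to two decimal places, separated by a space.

2.58 -2.56

A=(0,0), D=(10.00,0)
B = A + 4.00·(cos282°, sin282°) = (0.8316, -3.9126)
|BD| = 9.9683
circle(B,7.00) ∩ circle(D,6.00): a=5.6362, h=4.1513
  candidates: C₊=(4.3862,2.1178) cross=41.381; C₋=(7.6449,-5.5185) cross=-41.381
  mode + wants cross > 0 → take C=(4.3862,2.1178) (cross=41.381)
ex = (C−B)/|BC| = (0.5078,0.8615); ey = (-0.8615,0.5078)
P = B + 2.05·ex + -0.82·ey = (2.5790,-2.5629)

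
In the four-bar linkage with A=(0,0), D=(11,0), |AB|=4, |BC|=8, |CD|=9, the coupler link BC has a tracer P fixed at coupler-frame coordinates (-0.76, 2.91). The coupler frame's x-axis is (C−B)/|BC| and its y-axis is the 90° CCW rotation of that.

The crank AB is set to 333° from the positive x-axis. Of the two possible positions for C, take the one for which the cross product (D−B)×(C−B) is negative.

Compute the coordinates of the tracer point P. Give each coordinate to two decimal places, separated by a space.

A=(0,0), D=(11.00,0)
B = A + 4.00·(cos333°, sin333°) = (3.5640, -1.8160)
|BD| = 7.6545
circle(B,8.00) ∩ circle(D,9.00): a=2.7168, h=7.5246
  candidates: C₊=(4.4181,6.1383) cross=57.597; C₋=(7.9884,-8.4812) cross=-57.597
  mode - wants cross < 0 → take C=(7.9884,-8.4812) (cross=-57.597)
ex = (C−B)/|BC| = (0.5530,-0.8332); ey = (0.8332,0.5530)
P = B + -0.76·ex + 2.91·ey = (5.5682,0.4266)

5.57 0.43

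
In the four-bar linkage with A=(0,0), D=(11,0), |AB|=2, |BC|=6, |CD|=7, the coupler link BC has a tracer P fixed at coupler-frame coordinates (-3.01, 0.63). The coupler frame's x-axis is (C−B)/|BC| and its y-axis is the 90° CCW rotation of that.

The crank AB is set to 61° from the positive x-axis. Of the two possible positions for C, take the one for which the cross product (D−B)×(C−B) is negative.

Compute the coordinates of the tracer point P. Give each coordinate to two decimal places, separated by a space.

-0.39 4.51

A=(0,0), D=(11.00,0)
B = A + 2.00·(cos61°, sin61°) = (0.9696, 1.7492)
|BD| = 10.1818
circle(B,6.00) ∩ circle(D,7.00): a=4.4525, h=4.0219
  candidates: C₊=(6.0469,4.9464) cross=40.950; C₋=(4.6649,-2.9778) cross=-40.950
  mode - wants cross < 0 → take C=(4.6649,-2.9778) (cross=-40.950)
ex = (C−B)/|BC| = (0.6159,-0.7878); ey = (0.7878,0.6159)
P = B + -3.01·ex + 0.63·ey = (-0.3879,4.5086)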